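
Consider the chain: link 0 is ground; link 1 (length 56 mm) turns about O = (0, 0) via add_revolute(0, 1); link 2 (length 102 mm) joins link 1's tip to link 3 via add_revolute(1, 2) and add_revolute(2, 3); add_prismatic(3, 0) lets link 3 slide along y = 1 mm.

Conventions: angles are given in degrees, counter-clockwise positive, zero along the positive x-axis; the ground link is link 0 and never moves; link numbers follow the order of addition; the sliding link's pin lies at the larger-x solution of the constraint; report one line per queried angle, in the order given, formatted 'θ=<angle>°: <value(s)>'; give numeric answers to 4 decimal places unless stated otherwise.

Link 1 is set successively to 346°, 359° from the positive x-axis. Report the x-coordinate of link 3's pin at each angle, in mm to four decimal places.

geometry: r = 56 mm, L = 102 mm, e = 1 mm
θ=346°: crank pin P = (r cos θ, r sin θ) = (54.336561, -13.547626)
θ=346°: h = r sin θ − e = -13.547626 − 1 = -14.547626
θ=346°: x = r cos θ + √(L² − h²) = 54.336561 + 100.957251 = 155.293812
θ=359°: crank pin P = (r cos θ, r sin θ) = (55.991471, -0.977335)
θ=359°: h = r sin θ − e = -0.977335 − 1 = -1.977335
θ=359°: x = r cos θ + √(L² − h²) = 55.991471 + 101.980832 = 157.972303

θ=346°: 155.2938
θ=359°: 157.9723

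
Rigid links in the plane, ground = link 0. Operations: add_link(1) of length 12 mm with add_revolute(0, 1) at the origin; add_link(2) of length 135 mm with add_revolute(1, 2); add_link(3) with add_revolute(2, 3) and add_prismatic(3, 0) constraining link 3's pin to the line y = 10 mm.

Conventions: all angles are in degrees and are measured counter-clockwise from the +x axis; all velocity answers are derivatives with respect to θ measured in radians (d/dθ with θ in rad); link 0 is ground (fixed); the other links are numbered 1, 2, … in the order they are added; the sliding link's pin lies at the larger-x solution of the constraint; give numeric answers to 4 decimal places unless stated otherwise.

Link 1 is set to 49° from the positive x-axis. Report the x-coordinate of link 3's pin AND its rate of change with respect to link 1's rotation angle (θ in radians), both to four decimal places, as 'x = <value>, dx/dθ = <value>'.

geometry: r = 12 mm, L = 135 mm, e = 10 mm
crank pin P = (r cos θ, r sin θ) = (7.872708, 9.056515)
h = r sin θ − e = 9.056515 − 10 = -0.943485
x = r cos θ + √(L² − h²) = 7.872708 + 134.996703 = 142.869411
dx/dθ = −r sin θ − h·r cos θ/√(L² − h²) (θ in radians; h = -0.943485) = -9.001493

x = 142.8694, dx/dθ = -9.0015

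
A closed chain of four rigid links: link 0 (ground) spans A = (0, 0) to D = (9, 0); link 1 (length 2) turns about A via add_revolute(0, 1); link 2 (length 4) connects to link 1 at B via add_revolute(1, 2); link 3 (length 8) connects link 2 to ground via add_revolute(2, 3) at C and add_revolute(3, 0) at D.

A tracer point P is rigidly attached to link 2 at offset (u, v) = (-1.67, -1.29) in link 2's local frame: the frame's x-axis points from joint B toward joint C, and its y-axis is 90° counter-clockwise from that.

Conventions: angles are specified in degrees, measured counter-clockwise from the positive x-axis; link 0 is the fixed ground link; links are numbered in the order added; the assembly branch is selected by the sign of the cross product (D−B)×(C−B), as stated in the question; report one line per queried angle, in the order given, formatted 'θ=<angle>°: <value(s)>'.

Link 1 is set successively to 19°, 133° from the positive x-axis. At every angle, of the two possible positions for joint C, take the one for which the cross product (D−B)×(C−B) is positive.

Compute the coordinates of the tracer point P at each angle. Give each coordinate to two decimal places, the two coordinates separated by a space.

A=(0,0), D=(9.00,0)
θ=19°: B = A + 2.00·(cos19°, sin19°) = (1.8910, 0.6511)
θ=19°: |BD| = 7.1387
θ=19°: circle(B,4.00) ∩ circle(D,8.00): a=0.2074, h=3.9946
θ=19°:   candidates: C₊=(2.4619,4.6102) cross=28.516; C₋=(1.7332,-3.3457) cross=-28.516
θ=19°:   branch + wants cross > 0 → take C=(2.4619,4.6102) (cross=28.516)
θ=19°: ex = (C−B)/|BC| = (0.1427,0.9898); ey = (-0.9898,0.1427)
θ=19°: P = B + -1.67·ex + -1.29·ey = (2.9295,-1.1859)
θ=133°: B = A + 2.00·(cos133°, sin133°) = (-1.3640, 1.4627)
θ=133°: |BD| = 10.4667
θ=133°: circle(B,4.00) ∩ circle(D,8.00): a=2.9404, h=2.7119
θ=133°:   candidates: C₊=(1.9265,3.7371) cross=28.384; C₋=(1.1685,-1.6335) cross=-28.384
θ=133°:   branch + wants cross > 0 → take C=(1.9265,3.7371) (cross=28.384)
θ=133°: ex = (C−B)/|BC| = (0.8226,0.5686); ey = (-0.5686,0.8226)
θ=133°: P = B + -1.67·ex + -1.29·ey = (-2.0043,-0.5480)

θ=19°: 2.93 -1.19
θ=133°: -2.00 -0.55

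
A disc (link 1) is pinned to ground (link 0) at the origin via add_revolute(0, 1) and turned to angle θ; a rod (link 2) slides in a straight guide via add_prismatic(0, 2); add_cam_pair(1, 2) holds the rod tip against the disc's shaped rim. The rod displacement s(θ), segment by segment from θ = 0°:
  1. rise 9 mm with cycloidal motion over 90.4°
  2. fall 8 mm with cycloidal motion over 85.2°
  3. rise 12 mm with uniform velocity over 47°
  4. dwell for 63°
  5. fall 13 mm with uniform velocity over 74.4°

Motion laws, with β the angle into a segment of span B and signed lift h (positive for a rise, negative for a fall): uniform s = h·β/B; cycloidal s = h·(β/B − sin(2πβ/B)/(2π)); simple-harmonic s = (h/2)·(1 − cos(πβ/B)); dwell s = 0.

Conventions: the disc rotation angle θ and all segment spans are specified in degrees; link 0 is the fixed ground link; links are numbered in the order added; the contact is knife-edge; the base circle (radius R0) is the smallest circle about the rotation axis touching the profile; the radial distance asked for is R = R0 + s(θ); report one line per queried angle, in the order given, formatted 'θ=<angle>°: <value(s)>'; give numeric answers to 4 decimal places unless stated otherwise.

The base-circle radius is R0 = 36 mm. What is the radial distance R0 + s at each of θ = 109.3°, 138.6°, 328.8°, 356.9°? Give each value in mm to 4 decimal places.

segment 1 (0° to 90.4°, cycloidal, h = 9) is passed completely: s = 0.0000 + (9) = 9.0000
θ = 109.3° falls in segment 2 (90.4° to 175.6°, cycloidal, h = -8): β = 109.3 − 90.4 = 18.9°, B = 85.2°; Δs = -8·(0.2218 − sin(2π·0.2218)/(2π)) = -0.5213; s = 9.0000 − 0.5213 = 8.4787
θ = 138.6° falls in segment 2 (90.4° to 175.6°, cycloidal, h = -8): β = 138.6 − 90.4 = 48.2°, B = 85.2°; Δs = -8·(0.5657 − sin(2π·0.5657)/(2π)) = -5.0368; s = 9.0000 − 5.0368 = 3.9632
segment 2 (90.4° to 175.6°, cycloidal, h = -8) is passed completely: s = 9.0000 + (-8) = 1.0000
segment 3 (175.6° to 222.6°, uniform, h = 12) is passed completely: s = 1.0000 + (12) = 13.0000
segment 4 (222.6° to 285.6°, dwell): s unchanged at 13.0000
θ = 328.8° falls in segment 5 (285.6° to 360°, uniform, h = -13): β = 328.8 − 285.6 = 43.2°, B = 74.4°; Δs = -13·43.2/74.4 = -7.5484; s = 13.0000 − 7.5484 = 5.4516
θ = 356.9° falls in segment 5 (285.6° to 360°, uniform, h = -13): β = 356.9 − 285.6 = 71.3°, B = 74.4°; Δs = -13·71.3/74.4 = -12.4583; s = 13.0000 − 12.4583 = 0.5417
θ=109.3°: R = R0 + s = 36 + 8.4787 = 44.4787
θ=138.6°: R = R0 + s = 36 + 3.9632 = 39.9632
θ=328.8°: R = R0 + s = 36 + 5.4516 = 41.4516
θ=356.9°: R = R0 + s = 36 + 0.5417 = 36.5417

θ=109.3°: 44.4787
θ=138.6°: 39.9632
θ=328.8°: 41.4516
θ=356.9°: 36.5417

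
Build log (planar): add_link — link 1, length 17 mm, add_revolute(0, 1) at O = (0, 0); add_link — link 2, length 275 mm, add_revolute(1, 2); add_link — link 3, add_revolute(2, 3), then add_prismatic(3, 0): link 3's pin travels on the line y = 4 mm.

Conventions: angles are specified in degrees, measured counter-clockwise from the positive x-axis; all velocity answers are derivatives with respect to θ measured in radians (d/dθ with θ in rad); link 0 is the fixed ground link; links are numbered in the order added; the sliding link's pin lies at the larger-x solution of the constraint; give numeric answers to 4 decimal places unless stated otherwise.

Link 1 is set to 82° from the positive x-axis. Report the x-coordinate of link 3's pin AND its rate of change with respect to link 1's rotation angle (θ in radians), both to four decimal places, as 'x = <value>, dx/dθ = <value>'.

geometry: r = 17 mm, L = 275 mm, e = 4 mm
crank pin P = (r cos θ, r sin θ) = (2.365943, 16.834557)
h = r sin θ − e = 16.834557 − 4 = 12.834557
x = r cos θ + √(L² − h²) = 2.365943 + 274.700335 = 277.066278
dx/dθ = −r sin θ − h·r cos θ/√(L² − h²) (θ in radians; h = 12.834557) = -16.945099

x = 277.0663, dx/dθ = -16.9451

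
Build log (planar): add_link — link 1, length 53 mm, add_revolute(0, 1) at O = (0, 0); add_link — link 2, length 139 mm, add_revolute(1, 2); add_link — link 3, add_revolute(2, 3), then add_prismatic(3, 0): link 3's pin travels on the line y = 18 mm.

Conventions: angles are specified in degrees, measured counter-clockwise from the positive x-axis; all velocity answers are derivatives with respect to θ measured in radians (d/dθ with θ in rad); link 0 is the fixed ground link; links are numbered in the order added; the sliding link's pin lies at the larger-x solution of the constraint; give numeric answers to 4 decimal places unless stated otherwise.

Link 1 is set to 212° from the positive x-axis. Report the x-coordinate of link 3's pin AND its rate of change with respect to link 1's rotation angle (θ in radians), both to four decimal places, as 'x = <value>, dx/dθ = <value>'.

geometry: r = 53 mm, L = 139 mm, e = 18 mm
crank pin P = (r cos θ, r sin θ) = (-44.946549, -28.085721)
h = r sin θ − e = -28.085721 − 18 = -46.085721
x = r cos θ + √(L² − h²) = -44.946549 + 131.137738 = 86.191189
dx/dθ = −r sin θ − h·r cos θ/√(L² − h²) (θ in radians; h = -46.085721) = 12.290160

x = 86.1912, dx/dθ = 12.2902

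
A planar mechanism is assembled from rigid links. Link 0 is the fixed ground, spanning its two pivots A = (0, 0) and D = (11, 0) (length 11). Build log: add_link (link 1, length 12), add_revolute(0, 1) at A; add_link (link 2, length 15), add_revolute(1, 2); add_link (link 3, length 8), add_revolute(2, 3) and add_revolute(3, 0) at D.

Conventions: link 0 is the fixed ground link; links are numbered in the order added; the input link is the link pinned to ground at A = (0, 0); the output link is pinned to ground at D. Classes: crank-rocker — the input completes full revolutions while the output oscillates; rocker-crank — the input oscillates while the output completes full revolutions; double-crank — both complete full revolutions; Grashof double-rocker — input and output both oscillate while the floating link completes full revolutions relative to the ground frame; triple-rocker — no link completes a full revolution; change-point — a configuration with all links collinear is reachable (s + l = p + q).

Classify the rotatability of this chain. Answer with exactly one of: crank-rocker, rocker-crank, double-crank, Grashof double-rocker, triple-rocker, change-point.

lengths: ground=11, input=12, coupler=15, output=8
sorted: s=8 (shortest), l=15 (longest), p+q=23
s + l = 23 vs p + q = 23
s + l = p + q → change-point (collinear configuration reachable)

change-point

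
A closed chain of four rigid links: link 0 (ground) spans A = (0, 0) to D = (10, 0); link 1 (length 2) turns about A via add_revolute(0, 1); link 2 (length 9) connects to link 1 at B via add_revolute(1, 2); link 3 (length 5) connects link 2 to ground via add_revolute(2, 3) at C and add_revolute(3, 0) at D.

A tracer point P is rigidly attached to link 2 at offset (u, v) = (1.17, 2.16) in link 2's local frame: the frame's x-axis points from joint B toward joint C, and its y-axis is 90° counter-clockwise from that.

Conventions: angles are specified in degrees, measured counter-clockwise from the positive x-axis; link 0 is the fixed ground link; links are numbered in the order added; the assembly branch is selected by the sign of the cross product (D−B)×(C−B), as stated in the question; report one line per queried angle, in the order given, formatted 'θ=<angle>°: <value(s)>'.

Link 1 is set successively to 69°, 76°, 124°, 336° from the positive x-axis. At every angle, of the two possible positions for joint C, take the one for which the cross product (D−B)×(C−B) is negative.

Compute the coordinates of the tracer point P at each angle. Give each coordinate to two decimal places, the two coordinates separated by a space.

A=(0,0), D=(10.00,0)
θ=69°: B = A + 2.00·(cos69°, sin69°) = (0.7167, 1.8672)
θ=69°: |BD| = 9.4692
θ=69°: circle(B,9.00) ∩ circle(D,5.00): a=7.6916, h=4.6733
θ=69°:   candidates: C₊=(9.1788,4.9321) cross=44.253; C₋=(7.3358,-4.2311) cross=-44.253
θ=69°:   branch - wants cross < 0 → take C=(7.3358,-4.2311) (cross=-44.253)
θ=69°: ex = (C−B)/|BC| = (0.7354,-0.6776); ey = (0.6776,0.7354)
θ=69°: P = B + 1.17·ex + 2.16·ey = (3.0408,2.6630)
θ=76°: B = A + 2.00·(cos76°, sin76°) = (0.4838, 1.9406)
θ=76°: |BD| = 9.7120
θ=76°: circle(B,9.00) ∩ circle(D,5.00): a=7.7390, h=4.5943
θ=76°:   candidates: C₊=(8.9848,4.8959) cross=44.620; C₋=(7.1488,-4.1074) cross=-44.620
θ=76°:   branch - wants cross < 0 → take C=(7.1488,-4.1074) (cross=-44.620)
θ=76°: ex = (C−B)/|BC| = (0.7406,-0.6720); ey = (0.6720,0.7406)
θ=76°: P = B + 1.17·ex + 2.16·ey = (2.8018,2.7539)
θ=124°: B = A + 2.00·(cos124°, sin124°) = (-1.1184, 1.6581)
θ=124°: |BD| = 11.2413
θ=124°: circle(B,9.00) ∩ circle(D,5.00): a=8.1115, h=3.8992
θ=124°:   candidates: C₊=(7.4795,4.3182) cross=43.833; C₋=(6.3292,-3.3949) cross=-43.833
θ=124°:   branch - wants cross < 0 → take C=(6.3292,-3.3949) (cross=-43.833)
θ=124°: ex = (C−B)/|BC| = (0.8275,-0.5614); ey = (0.5614,0.8275)
θ=124°: P = B + 1.17·ex + 2.16·ey = (1.0625,2.7886)
θ=336°: B = A + 2.00·(cos336°, sin336°) = (1.8271, -0.8135)
θ=336°: |BD| = 8.2133
θ=336°: circle(B,9.00) ∩ circle(D,5.00): a=7.5158, h=4.9511
θ=336°:   candidates: C₊=(8.8155,4.8577) cross=40.665; C₋=(9.7963,-4.9958) cross=-40.665
θ=336°:   branch - wants cross < 0 → take C=(9.7963,-4.9958) (cross=-40.665)
θ=336°: ex = (C−B)/|BC| = (0.8855,-0.4647); ey = (0.4647,0.8855)
θ=336°: P = B + 1.17·ex + 2.16·ey = (3.8669,0.5554)

θ=69°: 3.04 2.66
θ=76°: 2.80 2.75
θ=124°: 1.06 2.79
θ=336°: 3.87 0.56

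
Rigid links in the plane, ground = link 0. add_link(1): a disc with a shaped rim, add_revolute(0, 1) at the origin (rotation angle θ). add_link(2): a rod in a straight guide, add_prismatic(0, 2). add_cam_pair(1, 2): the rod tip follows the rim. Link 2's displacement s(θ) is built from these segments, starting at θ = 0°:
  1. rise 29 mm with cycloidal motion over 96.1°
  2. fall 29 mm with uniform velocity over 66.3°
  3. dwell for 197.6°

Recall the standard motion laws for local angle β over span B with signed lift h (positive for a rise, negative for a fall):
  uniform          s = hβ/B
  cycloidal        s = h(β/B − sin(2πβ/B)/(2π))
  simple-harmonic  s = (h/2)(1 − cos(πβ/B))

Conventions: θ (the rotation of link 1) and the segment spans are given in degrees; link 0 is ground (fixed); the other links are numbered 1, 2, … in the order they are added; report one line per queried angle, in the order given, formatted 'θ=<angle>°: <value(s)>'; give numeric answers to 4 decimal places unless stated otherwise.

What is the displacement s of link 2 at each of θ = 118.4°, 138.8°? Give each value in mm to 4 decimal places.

segment 1 (0° to 96.1°, cycloidal, h = 29) is passed completely: s = 0.0000 + (29) = 29.0000
θ = 118.4° falls in segment 2 (96.1° to 162.4°, uniform, h = -29): β = 118.4 − 96.1 = 22.3°, B = 66.3°; Δs = -29·22.3/66.3 = -9.7541; s = 29.0000 − 9.7541 = 19.2459
θ = 138.8° falls in segment 2 (96.1° to 162.4°, uniform, h = -29): β = 138.8 − 96.1 = 42.7°, B = 66.3°; Δs = -29·42.7/66.3 = -18.6772; s = 29.0000 − 18.6772 = 10.3228

θ=118.4°: 19.2459
θ=138.8°: 10.3228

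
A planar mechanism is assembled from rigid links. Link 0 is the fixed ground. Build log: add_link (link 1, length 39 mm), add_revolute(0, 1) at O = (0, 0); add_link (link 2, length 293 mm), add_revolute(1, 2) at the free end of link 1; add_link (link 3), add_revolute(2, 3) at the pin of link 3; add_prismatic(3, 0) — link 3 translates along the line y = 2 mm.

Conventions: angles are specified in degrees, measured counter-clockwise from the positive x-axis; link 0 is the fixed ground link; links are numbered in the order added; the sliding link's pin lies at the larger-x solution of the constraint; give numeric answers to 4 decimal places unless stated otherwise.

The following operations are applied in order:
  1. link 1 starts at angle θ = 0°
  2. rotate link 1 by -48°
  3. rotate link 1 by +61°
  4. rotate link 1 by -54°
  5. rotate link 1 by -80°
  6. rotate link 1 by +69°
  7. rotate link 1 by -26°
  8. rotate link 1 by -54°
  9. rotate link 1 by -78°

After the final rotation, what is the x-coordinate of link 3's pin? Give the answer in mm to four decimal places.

geometry: r = 39 mm, L = 293 mm, e = 2 mm; θ starts at 0°
rotate link 1 by -48°: θ ← 0° -48° = -48°
rotate link 1 by +61°: θ ← -48° +61° = 13°
rotate link 1 by -54°: θ ← 13° -54° = -41°
rotate link 1 by -80°: θ ← -41° -80° = -121°
rotate link 1 by +69°: θ ← -121° +69° = -52°
rotate link 1 by -26°: θ ← -52° -26° = -78°
rotate link 1 by -54°: θ ← -78° -54° = -132°
rotate link 1 by -78°: θ ← -132° -78° = -210°
crank pin P = (r cos θ, r sin θ) = (-33.774991, 19.500000)
h = r sin θ − e = 19.500000 − 2 = 17.500000
x = r cos θ + √(L² − h²) = -33.774991 + 292.476922 = 258.701931

258.7019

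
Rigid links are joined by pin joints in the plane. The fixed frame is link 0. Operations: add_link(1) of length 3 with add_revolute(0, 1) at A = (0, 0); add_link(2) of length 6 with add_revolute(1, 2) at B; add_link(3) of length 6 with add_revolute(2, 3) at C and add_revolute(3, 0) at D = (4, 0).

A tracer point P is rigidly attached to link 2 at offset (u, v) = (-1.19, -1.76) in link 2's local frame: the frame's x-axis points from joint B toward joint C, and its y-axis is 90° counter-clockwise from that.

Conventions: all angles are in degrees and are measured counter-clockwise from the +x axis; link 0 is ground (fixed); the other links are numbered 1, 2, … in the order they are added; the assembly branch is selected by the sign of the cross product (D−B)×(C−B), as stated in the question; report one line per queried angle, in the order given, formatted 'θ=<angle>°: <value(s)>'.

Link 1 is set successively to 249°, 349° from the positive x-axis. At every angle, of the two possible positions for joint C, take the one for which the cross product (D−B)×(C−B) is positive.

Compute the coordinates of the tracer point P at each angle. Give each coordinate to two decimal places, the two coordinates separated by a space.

A=(0,0), D=(4.00,0)
θ=249°: B = A + 3.00·(cos249°, sin249°) = (-1.0751, -2.8007)
θ=249°: |BD| = 5.7966
θ=249°: circle(B,6.00) ∩ circle(D,6.00): a=2.8983, h=5.2536
θ=249°:   candidates: C₊=(-1.0759,3.1993) cross=30.453; C₋=(4.0008,-6.0000) cross=-30.453
θ=249°:   branch + wants cross > 0 → take C=(-1.0759,3.1993) (cross=30.453)
θ=249°: ex = (C−B)/|BC| = (-0.0001,1.0000); ey = (-1.0000,-0.0001)
θ=249°: P = B + -1.19·ex + -1.76·ey = (0.6851,-3.9905)
θ=349°: B = A + 3.00·(cos349°, sin349°) = (2.9449, -0.5724)
θ=349°: |BD| = 1.2004
θ=349°: circle(B,6.00) ∩ circle(D,6.00): a=0.6002, h=5.9699
θ=349°:   candidates: C₊=(0.6256,4.9612) cross=7.166; C₋=(6.3193,-5.5336) cross=-7.166
θ=349°:   branch + wants cross > 0 → take C=(0.6256,4.9612) (cross=7.166)
θ=349°: ex = (C−B)/|BC| = (-0.3865,0.9223); ey = (-0.9223,-0.3865)
θ=349°: P = B + -1.19·ex + -1.76·ey = (5.0281,-0.9896)

θ=249°: 0.69 -3.99
θ=349°: 5.03 -0.99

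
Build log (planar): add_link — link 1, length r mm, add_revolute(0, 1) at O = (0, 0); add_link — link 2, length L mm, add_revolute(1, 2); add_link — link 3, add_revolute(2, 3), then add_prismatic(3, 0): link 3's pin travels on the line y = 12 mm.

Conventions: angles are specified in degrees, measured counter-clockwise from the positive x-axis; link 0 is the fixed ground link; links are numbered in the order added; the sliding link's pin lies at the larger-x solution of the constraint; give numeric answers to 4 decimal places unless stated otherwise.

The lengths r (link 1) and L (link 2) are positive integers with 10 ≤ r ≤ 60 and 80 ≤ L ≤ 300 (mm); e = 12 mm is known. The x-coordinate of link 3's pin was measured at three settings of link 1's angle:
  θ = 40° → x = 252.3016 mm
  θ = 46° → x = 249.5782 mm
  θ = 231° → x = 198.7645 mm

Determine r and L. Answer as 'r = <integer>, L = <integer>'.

constraint per measurement: (x − r cos θ)² + (r sin θ − e)² = L²
subtracting the θ₁ and θ₂ equations cancels the r² and L² terms:
r = (x₁² − x₂²) / (2[(x₁cos θ₁ + e sin θ₁) − (x₂cos θ₂ + e sin θ₂)]) = 35.9992 → r = 36
L² = (x₁ − r cos θ₁)² + (r sin θ₁ − e)² = 50624.9837 → L = 225.0000 → L = 225
check at θ₃=231°: x = 198.7645 (printed 198.7645) ✓

r = 36, L = 225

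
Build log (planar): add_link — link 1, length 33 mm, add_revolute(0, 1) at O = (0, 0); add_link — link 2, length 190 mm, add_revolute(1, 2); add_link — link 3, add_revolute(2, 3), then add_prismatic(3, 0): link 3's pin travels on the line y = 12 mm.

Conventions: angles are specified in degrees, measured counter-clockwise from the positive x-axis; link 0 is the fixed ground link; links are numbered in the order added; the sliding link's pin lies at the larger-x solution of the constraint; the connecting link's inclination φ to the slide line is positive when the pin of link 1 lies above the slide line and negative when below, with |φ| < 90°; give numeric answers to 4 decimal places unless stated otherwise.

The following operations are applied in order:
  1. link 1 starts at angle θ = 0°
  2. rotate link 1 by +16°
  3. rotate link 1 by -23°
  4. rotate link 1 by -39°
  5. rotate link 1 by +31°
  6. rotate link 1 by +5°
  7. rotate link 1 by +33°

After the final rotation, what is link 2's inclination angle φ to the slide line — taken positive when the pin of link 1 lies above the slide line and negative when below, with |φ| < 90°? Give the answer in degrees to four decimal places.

geometry: r = 33 mm, L = 190 mm, e = 12 mm; θ starts at 0°
rotate link 1 by +16°: θ ← 0° +16° = 16°
rotate link 1 by -23°: θ ← 16° -23° = -7°
rotate link 1 by -39°: θ ← -7° -39° = -46°
rotate link 1 by +31°: θ ← -46° +31° = -15°
rotate link 1 by +5°: θ ← -15° +5° = -10°
rotate link 1 by +33°: θ ← -10° +33° = 23°
h = r sin θ − e = 12.894127 − 12 = 0.894127
sin φ = h / L = 0.894127 / 190 = 0.00470593
φ = arcsin(0.00470593) = 0.269631°

0.2696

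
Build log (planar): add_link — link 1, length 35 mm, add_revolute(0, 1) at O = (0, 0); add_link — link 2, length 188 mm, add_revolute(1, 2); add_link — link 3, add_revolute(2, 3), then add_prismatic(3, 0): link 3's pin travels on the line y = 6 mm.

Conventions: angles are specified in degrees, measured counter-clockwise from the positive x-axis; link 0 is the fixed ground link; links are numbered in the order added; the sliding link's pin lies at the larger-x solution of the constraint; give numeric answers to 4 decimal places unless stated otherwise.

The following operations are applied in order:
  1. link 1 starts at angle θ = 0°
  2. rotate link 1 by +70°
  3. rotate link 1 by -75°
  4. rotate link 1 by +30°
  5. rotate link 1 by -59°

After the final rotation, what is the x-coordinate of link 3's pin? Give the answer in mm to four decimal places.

geometry: r = 35 mm, L = 188 mm, e = 6 mm; θ starts at 0°
rotate link 1 by +70°: θ ← 0° +70° = 70°
rotate link 1 by -75°: θ ← 70° -75° = -5°
rotate link 1 by +30°: θ ← -5° +30° = 25°
rotate link 1 by -59°: θ ← 25° -59° = -34°
crank pin P = (r cos θ, r sin θ) = (29.016315, -19.571752)
h = r sin θ − e = -19.571752 − 6 = -25.571752
x = r cos θ + √(L² − h²) = 29.016315 + 186.252746 = 215.269061

215.2691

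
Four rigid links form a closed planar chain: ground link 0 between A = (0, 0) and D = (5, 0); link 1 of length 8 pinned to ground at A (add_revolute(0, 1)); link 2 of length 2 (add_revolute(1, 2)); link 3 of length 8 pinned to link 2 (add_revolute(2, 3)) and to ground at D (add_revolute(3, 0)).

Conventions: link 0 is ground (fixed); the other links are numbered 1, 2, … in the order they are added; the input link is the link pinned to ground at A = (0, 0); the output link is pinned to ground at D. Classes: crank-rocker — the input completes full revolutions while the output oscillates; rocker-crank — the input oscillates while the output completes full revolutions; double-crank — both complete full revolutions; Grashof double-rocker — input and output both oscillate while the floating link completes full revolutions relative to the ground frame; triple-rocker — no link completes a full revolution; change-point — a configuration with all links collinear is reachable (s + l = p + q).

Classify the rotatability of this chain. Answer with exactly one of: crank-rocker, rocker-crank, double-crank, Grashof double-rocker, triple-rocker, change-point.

lengths: ground=5, input=8, coupler=2, output=8
sorted: s=2 (shortest), l=8 (longest), p+q=13
s + l = 10 vs p + q = 13
s + l < p + q (Grashof) with shortest = coupler link → Grashof double-rocker

Grashof double-rocker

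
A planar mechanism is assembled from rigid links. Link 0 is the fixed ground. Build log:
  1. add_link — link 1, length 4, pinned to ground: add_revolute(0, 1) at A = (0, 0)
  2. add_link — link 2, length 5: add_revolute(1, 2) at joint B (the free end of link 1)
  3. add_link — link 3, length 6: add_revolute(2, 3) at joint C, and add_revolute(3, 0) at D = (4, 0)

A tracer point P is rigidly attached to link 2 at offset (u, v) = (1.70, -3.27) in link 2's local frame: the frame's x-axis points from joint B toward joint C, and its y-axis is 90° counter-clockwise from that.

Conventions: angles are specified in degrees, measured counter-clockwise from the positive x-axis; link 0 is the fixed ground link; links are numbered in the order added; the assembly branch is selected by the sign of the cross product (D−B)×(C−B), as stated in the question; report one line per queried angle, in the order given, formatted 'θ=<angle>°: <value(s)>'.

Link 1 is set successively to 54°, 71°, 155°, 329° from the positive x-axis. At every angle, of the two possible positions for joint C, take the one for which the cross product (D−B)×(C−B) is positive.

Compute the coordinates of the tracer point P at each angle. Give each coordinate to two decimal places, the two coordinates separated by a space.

A=(0,0), D=(4.00,0)
θ=54°: B = A + 4.00·(cos54°, sin54°) = (2.3511, 3.2361)
θ=54°: |BD| = 3.6319
θ=54°: circle(B,5.00) ∩ circle(D,6.00): a=0.3016, h=4.9909
θ=54°:   candidates: C₊=(6.9350,5.2331) cross=18.127; C₋=(-1.9588,0.7015) cross=-18.127
θ=54°:   branch + wants cross > 0 → take C=(6.9350,5.2331) (cross=18.127)
θ=54°: ex = (C−B)/|BC| = (0.9168,0.3994); ey = (-0.3994,0.9168)
θ=54°: P = B + 1.70·ex + -3.27·ey = (5.2157,0.9172)
θ=71°: B = A + 4.00·(cos71°, sin71°) = (1.3023, 3.7821)
θ=71°: |BD| = 4.6456
θ=71°: circle(B,5.00) ∩ circle(D,6.00): a=1.1389, h=4.8686
θ=71°:   candidates: C₊=(5.9272,5.6821) cross=22.618; C₋=(-1.9999,0.0277) cross=-22.618
θ=71°:   branch + wants cross > 0 → take C=(5.9272,5.6821) (cross=22.618)
θ=71°: ex = (C−B)/|BC| = (0.9250,0.3800); ey = (-0.3800,0.9250)
θ=71°: P = B + 1.70·ex + -3.27·ey = (4.1173,1.4034)
θ=155°: B = A + 4.00·(cos155°, sin155°) = (-3.6252, 1.6905)
θ=155°: |BD| = 7.8104
θ=155°: circle(B,5.00) ∩ circle(D,6.00): a=3.2010, h=3.8410
θ=155°:   candidates: C₊=(0.3312,4.7477) cross=30.000; C₋=(-1.3315,-2.7523) cross=-30.000
θ=155°:   branch + wants cross > 0 → take C=(0.3312,4.7477) (cross=30.000)
θ=155°: ex = (C−B)/|BC| = (0.7913,0.6114); ey = (-0.6114,0.7913)
θ=155°: P = B + 1.70·ex + -3.27·ey = (-0.2806,0.1424)
θ=329°: B = A + 4.00·(cos329°, sin329°) = (3.4287, -2.0602)
θ=329°: |BD| = 2.1379
θ=329°: circle(B,5.00) ∩ circle(D,6.00): a=-1.5037, h=4.7685
θ=329°:   candidates: C₊=(-1.5683,-2.2348) cross=10.195; C₋=(7.6219,-4.7835) cross=-10.195
θ=329°:   branch + wants cross > 0 → take C=(-1.5683,-2.2348) (cross=10.195)
θ=329°: ex = (C−B)/|BC| = (-0.9994,-0.0349); ey = (0.0349,-0.9994)
θ=329°: P = B + 1.70·ex + -3.27·ey = (1.6155,1.1485)

θ=54°: 5.22 0.92
θ=71°: 4.12 1.40
θ=155°: -0.28 0.14
θ=329°: 1.62 1.15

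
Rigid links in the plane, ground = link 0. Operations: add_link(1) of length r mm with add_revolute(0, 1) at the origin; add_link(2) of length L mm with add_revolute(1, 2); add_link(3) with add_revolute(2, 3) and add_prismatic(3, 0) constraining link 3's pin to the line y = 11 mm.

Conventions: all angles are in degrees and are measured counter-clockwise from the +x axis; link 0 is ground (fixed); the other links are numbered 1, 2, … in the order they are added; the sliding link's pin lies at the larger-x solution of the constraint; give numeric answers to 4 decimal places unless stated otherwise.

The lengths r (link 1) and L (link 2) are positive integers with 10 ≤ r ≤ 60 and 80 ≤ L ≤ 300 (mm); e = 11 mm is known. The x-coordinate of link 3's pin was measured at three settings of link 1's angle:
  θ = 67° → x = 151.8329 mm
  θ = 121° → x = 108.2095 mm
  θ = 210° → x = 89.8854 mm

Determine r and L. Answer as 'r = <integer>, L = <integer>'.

constraint per measurement: (x − r cos θ)² + (r sin θ − e)² = L²
subtracting the θ₁ and θ₂ equations cancels the r² and L² terms:
r = (x₁² − x₂²) / (2[(x₁cos θ₁ + e sin θ₁) − (x₂cos θ₂ + e sin θ₂)]) = 48.9999 → r = 49
L² = (x₁ − r cos θ₁)² + (r sin θ₁ − e)² = 18768.9929 → L = 137.0000 → L = 137
check at θ₃=210°: x = 89.8854 (printed 89.8854) ✓

r = 49, L = 137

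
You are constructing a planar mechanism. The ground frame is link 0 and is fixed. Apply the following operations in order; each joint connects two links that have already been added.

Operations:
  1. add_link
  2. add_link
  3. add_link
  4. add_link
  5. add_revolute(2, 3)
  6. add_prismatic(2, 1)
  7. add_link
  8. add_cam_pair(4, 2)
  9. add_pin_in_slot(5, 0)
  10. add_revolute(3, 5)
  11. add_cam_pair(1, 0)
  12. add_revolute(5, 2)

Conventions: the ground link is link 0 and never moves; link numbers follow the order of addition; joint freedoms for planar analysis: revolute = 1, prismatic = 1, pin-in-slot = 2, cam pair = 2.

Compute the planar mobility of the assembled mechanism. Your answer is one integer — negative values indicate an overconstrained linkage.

link 0 = ground. State L|J1|J2 = 1|0|0
+link1  2|0|0
+link2  3|0|0
+link3  4|0|0
+link4  5|0|0
R(2,3) f=1→J1  5|1|0
P(2,1) f=1→J1  5|2|0
+link5  6|2|0
C(4,2) f=2→J2  6|2|1
PS(5,0) f=2→J2  6|2|2
R(3,5) f=1→J1  6|3|2
C(1,0) f=2→J2  6|3|3
R(5,2) f=1→J1  6|4|3
M = 3(6−1)−2·4−3 = 15−8−3 = 4

M = 4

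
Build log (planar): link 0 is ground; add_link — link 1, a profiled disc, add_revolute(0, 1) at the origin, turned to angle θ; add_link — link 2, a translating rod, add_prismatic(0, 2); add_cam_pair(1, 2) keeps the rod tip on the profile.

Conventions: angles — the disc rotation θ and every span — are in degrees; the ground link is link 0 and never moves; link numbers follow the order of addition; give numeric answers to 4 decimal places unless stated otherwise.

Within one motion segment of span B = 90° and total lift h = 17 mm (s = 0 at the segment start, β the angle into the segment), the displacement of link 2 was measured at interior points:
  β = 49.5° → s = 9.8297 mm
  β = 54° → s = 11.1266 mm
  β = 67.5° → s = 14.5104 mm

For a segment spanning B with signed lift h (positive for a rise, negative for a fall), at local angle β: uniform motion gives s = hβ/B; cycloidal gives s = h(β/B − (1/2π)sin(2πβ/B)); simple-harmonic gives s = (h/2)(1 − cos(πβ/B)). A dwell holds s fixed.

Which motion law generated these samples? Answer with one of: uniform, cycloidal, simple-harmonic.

candidates at β/B = r: uniform s = h·r (linear in β); cycloidal s = h·(r − sin(2πr)/(2π)); simple-harmonic s = (h/2)(1 − cos(πr))
β=49.5°: printed 9.8297 | uniform 9.3500, cycloidal 10.1861, simple-harmonic 9.8297
β=54°: printed 11.1266 | uniform 10.2000, cycloidal 11.7903, simple-harmonic 11.1266
β=67.5°: printed 14.5104 | uniform 12.7500, cycloidal 15.4556, simple-harmonic 14.5104
only one law matches every sample → simple-harmonic

simple-harmonic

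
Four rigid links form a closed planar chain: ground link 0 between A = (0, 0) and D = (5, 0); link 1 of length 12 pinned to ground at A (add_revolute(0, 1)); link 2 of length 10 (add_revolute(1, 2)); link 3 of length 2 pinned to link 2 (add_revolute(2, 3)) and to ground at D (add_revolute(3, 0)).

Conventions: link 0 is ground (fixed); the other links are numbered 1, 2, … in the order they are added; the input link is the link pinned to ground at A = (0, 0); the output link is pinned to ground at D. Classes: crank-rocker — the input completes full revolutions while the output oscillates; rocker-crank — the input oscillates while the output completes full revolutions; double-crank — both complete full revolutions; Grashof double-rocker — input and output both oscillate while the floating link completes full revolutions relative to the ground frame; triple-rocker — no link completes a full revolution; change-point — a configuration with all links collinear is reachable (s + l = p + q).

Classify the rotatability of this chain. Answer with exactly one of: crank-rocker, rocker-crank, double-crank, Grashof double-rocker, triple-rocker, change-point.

lengths: ground=5, input=12, coupler=10, output=2
sorted: s=2 (shortest), l=12 (longest), p+q=15
s + l = 14 vs p + q = 15
s + l < p + q (Grashof) with shortest = output link → rocker-crank

rocker-crank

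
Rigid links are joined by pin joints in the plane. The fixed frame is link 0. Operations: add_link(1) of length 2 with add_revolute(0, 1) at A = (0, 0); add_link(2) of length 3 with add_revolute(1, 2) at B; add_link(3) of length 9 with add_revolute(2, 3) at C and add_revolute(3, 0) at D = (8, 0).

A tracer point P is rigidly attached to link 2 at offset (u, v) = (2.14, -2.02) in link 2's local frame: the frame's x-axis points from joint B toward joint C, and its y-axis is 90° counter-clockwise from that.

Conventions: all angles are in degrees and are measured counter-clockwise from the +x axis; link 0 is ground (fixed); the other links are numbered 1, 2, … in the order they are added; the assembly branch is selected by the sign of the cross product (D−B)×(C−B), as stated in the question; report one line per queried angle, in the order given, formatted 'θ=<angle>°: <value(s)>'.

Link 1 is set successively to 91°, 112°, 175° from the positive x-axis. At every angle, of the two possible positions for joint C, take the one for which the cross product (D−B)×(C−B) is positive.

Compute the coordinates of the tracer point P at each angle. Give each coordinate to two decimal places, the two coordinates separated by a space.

A=(0,0), D=(8.00,0)
θ=91°: B = A + 2.00·(cos91°, sin91°) = (-0.0349, 1.9997)
θ=91°: |BD| = 8.2800
θ=91°: circle(B,3.00) ∩ circle(D,9.00): a=-0.2078, h=2.9928
θ=91°:   candidates: C₊=(0.4862,4.9541) cross=24.780; C₋=(-0.9594,-0.8543) cross=-24.780
θ=91°:   branch + wants cross > 0 → take C=(0.4862,4.9541) (cross=24.780)
θ=91°: ex = (C−B)/|BC| = (0.1737,0.9848); ey = (-0.9848,0.1737)
θ=91°: P = B + 2.14·ex + -2.02·ey = (2.3261,3.7563)
θ=112°: B = A + 2.00·(cos112°, sin112°) = (-0.7492, 1.8544)
θ=112°: |BD| = 8.9436
θ=112°: circle(B,3.00) ∩ circle(D,9.00): a=0.4465, h=2.9666
θ=112°:   candidates: C₊=(0.3027,4.6639) cross=26.532; C₋=(-0.9275,-1.1403) cross=-26.532
θ=112°:   branch + wants cross > 0 → take C=(0.3027,4.6639) (cross=26.532)
θ=112°: ex = (C−B)/|BC| = (0.3506,0.9365); ey = (-0.9365,0.3506)
θ=112°: P = B + 2.14·ex + -2.02·ey = (1.8929,3.1502)
θ=175°: B = A + 2.00·(cos175°, sin175°) = (-1.9924, 0.1743)
θ=175°: |BD| = 9.9939
θ=175°: circle(B,3.00) ∩ circle(D,9.00): a=1.3948, h=2.6561
θ=175°:   candidates: C₊=(-0.5515,2.8056) cross=26.544; C₋=(-0.6442,-2.5057) cross=-26.544
θ=175°:   branch + wants cross > 0 → take C=(-0.5515,2.8056) (cross=26.544)
θ=175°: ex = (C−B)/|BC| = (0.4803,0.8771); ey = (-0.8771,0.4803)
θ=175°: P = B + 2.14·ex + -2.02·ey = (0.8072,1.0811)

θ=91°: 2.33 3.76
θ=112°: 1.89 3.15
θ=175°: 0.81 1.08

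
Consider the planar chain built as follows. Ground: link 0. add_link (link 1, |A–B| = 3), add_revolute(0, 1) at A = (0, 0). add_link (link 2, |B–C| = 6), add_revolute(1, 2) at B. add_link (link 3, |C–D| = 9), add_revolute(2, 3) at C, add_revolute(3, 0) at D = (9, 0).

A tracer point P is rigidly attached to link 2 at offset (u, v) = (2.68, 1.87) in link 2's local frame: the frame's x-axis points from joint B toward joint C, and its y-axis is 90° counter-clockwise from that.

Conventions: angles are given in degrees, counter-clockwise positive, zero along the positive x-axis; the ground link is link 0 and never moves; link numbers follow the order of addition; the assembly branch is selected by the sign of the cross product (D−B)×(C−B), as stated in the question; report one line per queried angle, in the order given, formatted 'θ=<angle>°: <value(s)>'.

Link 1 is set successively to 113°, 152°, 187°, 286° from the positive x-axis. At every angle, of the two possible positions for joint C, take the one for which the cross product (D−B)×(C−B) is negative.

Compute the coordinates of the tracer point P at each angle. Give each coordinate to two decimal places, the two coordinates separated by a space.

A=(0,0), D=(9.00,0)
θ=113°: B = A + 3.00·(cos113°, sin113°) = (-1.1722, 2.7615)
θ=113°: |BD| = 10.5404
θ=113°: circle(B,6.00) ∩ circle(D,9.00): a=3.1355, h=5.1155
θ=113°:   candidates: C₊=(3.1941,6.8768) cross=53.919; C₋=(0.5136,-2.9968) cross=-53.919
θ=113°:   branch - wants cross < 0 → take C=(0.5136,-2.9968) (cross=-53.919)
θ=113°: ex = (C−B)/|BC| = (0.2810,-0.9597); ey = (0.9597,0.2810)
θ=113°: P = B + 2.68·ex + 1.87·ey = (1.3755,0.7149)
θ=152°: B = A + 3.00·(cos152°, sin152°) = (-2.6488, 1.4084)
θ=152°: |BD| = 11.7337
θ=152°: circle(B,6.00) ∩ circle(D,9.00): a=3.9493, h=4.5170
θ=152°:   candidates: C₊=(1.8141,5.4187) cross=53.001; C₋=(0.7297,-3.5500) cross=-53.001
θ=152°:   branch - wants cross < 0 → take C=(0.7297,-3.5500) (cross=-53.001)
θ=152°: ex = (C−B)/|BC| = (0.5631,-0.8264); ey = (0.8264,0.5631)
θ=152°: P = B + 2.68·ex + 1.87·ey = (0.4056,0.2467)
θ=187°: B = A + 3.00·(cos187°, sin187°) = (-2.9776, -0.3656)
θ=187°: |BD| = 11.9832
θ=187°: circle(B,6.00) ∩ circle(D,9.00): a=4.1140, h=4.3675
θ=187°:   candidates: C₊=(1.0012,4.1254) cross=52.337; C₋=(1.2677,-4.6056) cross=-52.337
θ=187°:   branch - wants cross < 0 → take C=(1.2677,-4.6056) (cross=-52.337)
θ=187°: ex = (C−B)/|BC| = (0.7076,-0.7067); ey = (0.7067,0.7076)
θ=187°: P = B + 2.68·ex + 1.87·ey = (0.2401,-0.9363)
θ=286°: B = A + 3.00·(cos286°, sin286°) = (0.8269, -2.8838)
θ=286°: |BD| = 8.6669
θ=286°: circle(B,6.00) ∩ circle(D,9.00): a=1.7374, h=5.7430
θ=286°:   candidates: C₊=(0.5544,3.1100) cross=49.774; C₋=(4.3762,-7.7214) cross=-49.774
θ=286°:   branch - wants cross < 0 → take C=(4.3762,-7.7214) (cross=-49.774)
θ=286°: ex = (C−B)/|BC| = (0.5915,-0.8063); ey = (0.8063,0.5915)
θ=286°: P = B + 2.68·ex + 1.87·ey = (3.9200,-3.9384)

θ=113°: 1.38 0.71
θ=152°: 0.41 0.25
θ=187°: 0.24 -0.94
θ=286°: 3.92 -3.94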